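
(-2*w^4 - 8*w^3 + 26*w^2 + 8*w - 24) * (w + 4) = -2*w^5 - 16*w^4 - 6*w^3 + 112*w^2 + 8*w - 96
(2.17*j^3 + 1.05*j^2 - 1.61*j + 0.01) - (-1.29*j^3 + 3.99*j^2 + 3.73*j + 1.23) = 3.46*j^3 - 2.94*j^2 - 5.34*j - 1.22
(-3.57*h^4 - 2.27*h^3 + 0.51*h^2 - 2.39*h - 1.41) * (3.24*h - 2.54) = -11.5668*h^5 + 1.713*h^4 + 7.4182*h^3 - 9.039*h^2 + 1.5022*h + 3.5814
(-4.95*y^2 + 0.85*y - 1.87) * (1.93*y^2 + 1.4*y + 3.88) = -9.5535*y^4 - 5.2895*y^3 - 21.6251*y^2 + 0.68*y - 7.2556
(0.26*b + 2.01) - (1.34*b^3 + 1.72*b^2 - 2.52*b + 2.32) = -1.34*b^3 - 1.72*b^2 + 2.78*b - 0.31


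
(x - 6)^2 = x^2 - 12*x + 36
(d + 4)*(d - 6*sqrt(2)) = d^2 - 6*sqrt(2)*d + 4*d - 24*sqrt(2)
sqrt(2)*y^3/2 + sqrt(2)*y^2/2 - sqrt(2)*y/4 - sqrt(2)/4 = (y + 1)*(y - sqrt(2)/2)*(sqrt(2)*y/2 + 1/2)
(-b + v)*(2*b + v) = -2*b^2 + b*v + v^2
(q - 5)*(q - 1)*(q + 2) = q^3 - 4*q^2 - 7*q + 10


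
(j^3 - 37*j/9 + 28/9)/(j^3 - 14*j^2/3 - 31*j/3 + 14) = (j - 4/3)/(j - 6)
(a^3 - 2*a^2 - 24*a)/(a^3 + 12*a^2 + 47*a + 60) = a*(a - 6)/(a^2 + 8*a + 15)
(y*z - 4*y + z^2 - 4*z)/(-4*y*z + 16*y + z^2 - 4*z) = (-y - z)/(4*y - z)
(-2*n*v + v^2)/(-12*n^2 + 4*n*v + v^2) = v/(6*n + v)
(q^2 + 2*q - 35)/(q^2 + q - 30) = (q + 7)/(q + 6)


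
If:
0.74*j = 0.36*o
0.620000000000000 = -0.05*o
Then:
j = -6.03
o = -12.40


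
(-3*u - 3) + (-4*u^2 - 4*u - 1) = -4*u^2 - 7*u - 4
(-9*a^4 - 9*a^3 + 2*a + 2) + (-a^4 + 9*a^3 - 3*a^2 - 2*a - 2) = -10*a^4 - 3*a^2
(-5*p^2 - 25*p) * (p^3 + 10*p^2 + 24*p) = -5*p^5 - 75*p^4 - 370*p^3 - 600*p^2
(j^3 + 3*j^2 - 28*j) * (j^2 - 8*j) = j^5 - 5*j^4 - 52*j^3 + 224*j^2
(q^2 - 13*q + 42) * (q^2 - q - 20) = q^4 - 14*q^3 + 35*q^2 + 218*q - 840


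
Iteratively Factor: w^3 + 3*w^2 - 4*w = (w)*(w^2 + 3*w - 4) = w*(w + 4)*(w - 1)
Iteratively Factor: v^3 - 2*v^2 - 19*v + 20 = (v + 4)*(v^2 - 6*v + 5) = (v - 1)*(v + 4)*(v - 5)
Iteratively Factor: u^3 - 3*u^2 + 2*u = (u - 2)*(u^2 - u) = (u - 2)*(u - 1)*(u)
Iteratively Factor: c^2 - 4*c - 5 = (c - 5)*(c + 1)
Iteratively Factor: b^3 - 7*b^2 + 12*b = (b - 3)*(b^2 - 4*b) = (b - 4)*(b - 3)*(b)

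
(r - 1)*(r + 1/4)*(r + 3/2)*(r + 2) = r^4 + 11*r^3/4 + r^2/8 - 25*r/8 - 3/4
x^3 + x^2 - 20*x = x*(x - 4)*(x + 5)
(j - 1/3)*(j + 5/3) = j^2 + 4*j/3 - 5/9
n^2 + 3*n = n*(n + 3)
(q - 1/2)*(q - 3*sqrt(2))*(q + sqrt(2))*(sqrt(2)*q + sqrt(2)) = sqrt(2)*q^4 - 4*q^3 + sqrt(2)*q^3/2 - 13*sqrt(2)*q^2/2 - 2*q^2 - 3*sqrt(2)*q + 2*q + 3*sqrt(2)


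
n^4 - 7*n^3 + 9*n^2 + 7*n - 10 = (n - 5)*(n - 2)*(n - 1)*(n + 1)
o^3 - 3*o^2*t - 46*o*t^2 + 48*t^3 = (o - 8*t)*(o - t)*(o + 6*t)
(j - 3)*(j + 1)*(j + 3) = j^3 + j^2 - 9*j - 9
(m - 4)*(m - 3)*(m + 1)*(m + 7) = m^4 + m^3 - 37*m^2 + 47*m + 84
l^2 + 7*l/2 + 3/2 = (l + 1/2)*(l + 3)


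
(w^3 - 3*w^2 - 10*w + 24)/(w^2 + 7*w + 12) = (w^2 - 6*w + 8)/(w + 4)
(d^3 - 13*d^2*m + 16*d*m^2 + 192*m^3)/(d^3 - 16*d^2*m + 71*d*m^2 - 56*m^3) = (d^2 - 5*d*m - 24*m^2)/(d^2 - 8*d*m + 7*m^2)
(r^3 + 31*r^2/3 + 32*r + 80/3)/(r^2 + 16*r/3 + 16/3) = r + 5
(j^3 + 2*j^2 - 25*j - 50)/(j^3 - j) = (j^3 + 2*j^2 - 25*j - 50)/(j^3 - j)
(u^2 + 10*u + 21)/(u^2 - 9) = (u + 7)/(u - 3)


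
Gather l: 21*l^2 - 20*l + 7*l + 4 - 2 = 21*l^2 - 13*l + 2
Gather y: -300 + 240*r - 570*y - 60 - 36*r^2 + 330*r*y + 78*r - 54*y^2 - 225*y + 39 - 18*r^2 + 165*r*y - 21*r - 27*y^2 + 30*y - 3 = -54*r^2 + 297*r - 81*y^2 + y*(495*r - 765) - 324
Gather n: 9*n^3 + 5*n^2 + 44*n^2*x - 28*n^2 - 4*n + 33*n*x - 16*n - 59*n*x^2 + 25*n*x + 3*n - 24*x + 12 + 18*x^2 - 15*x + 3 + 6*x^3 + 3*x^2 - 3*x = 9*n^3 + n^2*(44*x - 23) + n*(-59*x^2 + 58*x - 17) + 6*x^3 + 21*x^2 - 42*x + 15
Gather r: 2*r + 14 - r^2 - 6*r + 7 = -r^2 - 4*r + 21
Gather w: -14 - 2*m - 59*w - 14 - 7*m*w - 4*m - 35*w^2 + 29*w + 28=-6*m - 35*w^2 + w*(-7*m - 30)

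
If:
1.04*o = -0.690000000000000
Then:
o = -0.66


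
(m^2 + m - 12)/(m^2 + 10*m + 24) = (m - 3)/(m + 6)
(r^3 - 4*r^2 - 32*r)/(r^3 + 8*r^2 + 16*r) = (r - 8)/(r + 4)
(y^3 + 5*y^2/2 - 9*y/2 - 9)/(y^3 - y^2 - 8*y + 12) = (y + 3/2)/(y - 2)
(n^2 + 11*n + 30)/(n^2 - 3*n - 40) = (n + 6)/(n - 8)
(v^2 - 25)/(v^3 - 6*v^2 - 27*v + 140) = (v - 5)/(v^2 - 11*v + 28)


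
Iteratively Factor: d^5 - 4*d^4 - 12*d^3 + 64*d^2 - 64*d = (d - 2)*(d^4 - 2*d^3 - 16*d^2 + 32*d) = (d - 4)*(d - 2)*(d^3 + 2*d^2 - 8*d) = d*(d - 4)*(d - 2)*(d^2 + 2*d - 8) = d*(d - 4)*(d - 2)^2*(d + 4)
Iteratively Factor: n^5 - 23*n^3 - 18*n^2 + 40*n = (n + 4)*(n^4 - 4*n^3 - 7*n^2 + 10*n) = (n + 2)*(n + 4)*(n^3 - 6*n^2 + 5*n) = n*(n + 2)*(n + 4)*(n^2 - 6*n + 5) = n*(n - 1)*(n + 2)*(n + 4)*(n - 5)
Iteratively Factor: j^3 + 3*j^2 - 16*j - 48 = (j - 4)*(j^2 + 7*j + 12) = (j - 4)*(j + 4)*(j + 3)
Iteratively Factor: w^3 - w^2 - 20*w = (w - 5)*(w^2 + 4*w) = w*(w - 5)*(w + 4)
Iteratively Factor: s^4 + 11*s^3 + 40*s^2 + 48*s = (s + 4)*(s^3 + 7*s^2 + 12*s) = (s + 3)*(s + 4)*(s^2 + 4*s) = (s + 3)*(s + 4)^2*(s)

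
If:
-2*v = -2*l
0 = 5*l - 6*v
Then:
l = 0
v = 0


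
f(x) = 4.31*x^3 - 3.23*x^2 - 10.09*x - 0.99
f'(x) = 12.93*x^2 - 6.46*x - 10.09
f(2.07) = 2.51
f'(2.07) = 31.94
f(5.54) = 576.81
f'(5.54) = 350.96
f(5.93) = 724.35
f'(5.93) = 406.28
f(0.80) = -8.92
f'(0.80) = -6.98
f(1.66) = -6.92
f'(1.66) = 14.82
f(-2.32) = -48.79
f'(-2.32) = 74.49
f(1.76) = -5.26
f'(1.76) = 18.59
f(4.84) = 363.18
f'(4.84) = 261.54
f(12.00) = 6860.49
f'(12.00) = 1774.31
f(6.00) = 753.15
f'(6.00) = 416.63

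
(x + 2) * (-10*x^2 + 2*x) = -10*x^3 - 18*x^2 + 4*x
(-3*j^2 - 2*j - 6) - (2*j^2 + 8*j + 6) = -5*j^2 - 10*j - 12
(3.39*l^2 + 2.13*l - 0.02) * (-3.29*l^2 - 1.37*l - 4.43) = -11.1531*l^4 - 11.652*l^3 - 17.87*l^2 - 9.4085*l + 0.0886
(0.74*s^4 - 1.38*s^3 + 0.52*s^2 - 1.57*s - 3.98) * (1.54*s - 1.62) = 1.1396*s^5 - 3.324*s^4 + 3.0364*s^3 - 3.2602*s^2 - 3.5858*s + 6.4476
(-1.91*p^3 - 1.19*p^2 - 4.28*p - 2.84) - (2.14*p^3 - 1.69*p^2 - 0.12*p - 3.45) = -4.05*p^3 + 0.5*p^2 - 4.16*p + 0.61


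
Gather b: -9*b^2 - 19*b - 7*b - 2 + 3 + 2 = -9*b^2 - 26*b + 3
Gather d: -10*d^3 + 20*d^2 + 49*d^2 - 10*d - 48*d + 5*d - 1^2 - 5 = -10*d^3 + 69*d^2 - 53*d - 6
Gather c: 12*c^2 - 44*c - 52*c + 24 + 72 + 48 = 12*c^2 - 96*c + 144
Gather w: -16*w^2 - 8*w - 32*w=-16*w^2 - 40*w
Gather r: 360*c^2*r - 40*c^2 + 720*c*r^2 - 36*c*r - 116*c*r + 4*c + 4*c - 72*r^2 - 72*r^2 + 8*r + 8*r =-40*c^2 + 8*c + r^2*(720*c - 144) + r*(360*c^2 - 152*c + 16)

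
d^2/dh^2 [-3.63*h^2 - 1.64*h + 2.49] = -7.26000000000000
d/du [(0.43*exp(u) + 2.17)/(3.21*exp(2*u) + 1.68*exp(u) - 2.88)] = (-(0.43*exp(u) + 2.17)*(6.42*exp(u) + 1.68) + 1.3803*exp(2*u) + 0.7224*exp(u) - 1.2384)*exp(u)/(3.21*exp(2*u) + 1.68*exp(u) - 2.88)^2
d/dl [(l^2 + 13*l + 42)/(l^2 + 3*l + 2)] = 10*(-l^2 - 8*l - 10)/(l^4 + 6*l^3 + 13*l^2 + 12*l + 4)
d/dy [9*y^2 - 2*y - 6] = 18*y - 2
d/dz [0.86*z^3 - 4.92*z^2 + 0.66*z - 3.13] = 2.58*z^2 - 9.84*z + 0.66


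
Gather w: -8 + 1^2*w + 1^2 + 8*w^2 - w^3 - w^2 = -w^3 + 7*w^2 + w - 7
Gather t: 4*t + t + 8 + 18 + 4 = 5*t + 30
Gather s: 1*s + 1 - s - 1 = 0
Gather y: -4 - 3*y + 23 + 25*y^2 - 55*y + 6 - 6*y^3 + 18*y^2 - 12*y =-6*y^3 + 43*y^2 - 70*y + 25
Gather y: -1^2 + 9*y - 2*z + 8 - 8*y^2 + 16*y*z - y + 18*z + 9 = -8*y^2 + y*(16*z + 8) + 16*z + 16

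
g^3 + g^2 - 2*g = g*(g - 1)*(g + 2)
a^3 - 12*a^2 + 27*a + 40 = (a - 8)*(a - 5)*(a + 1)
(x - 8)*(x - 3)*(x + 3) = x^3 - 8*x^2 - 9*x + 72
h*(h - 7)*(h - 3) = h^3 - 10*h^2 + 21*h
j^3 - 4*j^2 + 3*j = j*(j - 3)*(j - 1)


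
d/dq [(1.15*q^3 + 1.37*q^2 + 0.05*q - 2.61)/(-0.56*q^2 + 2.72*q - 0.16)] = (-0.644*q^4 + 6.256*q^3 + 3.2024*q^2 - 3.3616*q + 7.0912)/(0.3136*q^4 - 3.0464*q^3 + 7.5776*q^2 - 0.8704*q + 0.0256)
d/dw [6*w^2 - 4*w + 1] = 12*w - 4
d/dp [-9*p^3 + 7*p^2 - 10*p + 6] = -27*p^2 + 14*p - 10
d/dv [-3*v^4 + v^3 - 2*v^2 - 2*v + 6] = -12*v^3 + 3*v^2 - 4*v - 2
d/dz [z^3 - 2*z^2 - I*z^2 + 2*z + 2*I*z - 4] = 3*z^2 - 4*z - 2*I*z + 2 + 2*I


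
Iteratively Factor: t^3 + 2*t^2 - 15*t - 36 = (t + 3)*(t^2 - t - 12) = (t - 4)*(t + 3)*(t + 3)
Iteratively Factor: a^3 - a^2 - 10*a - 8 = (a + 1)*(a^2 - 2*a - 8) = (a - 4)*(a + 1)*(a + 2)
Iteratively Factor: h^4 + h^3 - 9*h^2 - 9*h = (h + 1)*(h^3 - 9*h) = (h + 1)*(h + 3)*(h^2 - 3*h) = h*(h + 1)*(h + 3)*(h - 3)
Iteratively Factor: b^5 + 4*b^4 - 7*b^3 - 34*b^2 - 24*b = (b)*(b^4 + 4*b^3 - 7*b^2 - 34*b - 24) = b*(b + 1)*(b^3 + 3*b^2 - 10*b - 24) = b*(b + 1)*(b + 4)*(b^2 - b - 6) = b*(b + 1)*(b + 2)*(b + 4)*(b - 3)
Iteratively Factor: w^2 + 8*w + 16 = (w + 4)*(w + 4)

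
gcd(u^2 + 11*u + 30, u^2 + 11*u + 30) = u^2 + 11*u + 30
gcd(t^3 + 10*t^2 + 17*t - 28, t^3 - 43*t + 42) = t^2 + 6*t - 7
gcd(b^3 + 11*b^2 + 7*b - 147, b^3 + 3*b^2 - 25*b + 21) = b^2 + 4*b - 21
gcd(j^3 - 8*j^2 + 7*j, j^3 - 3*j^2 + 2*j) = j^2 - j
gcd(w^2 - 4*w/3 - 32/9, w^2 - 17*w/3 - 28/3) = w + 4/3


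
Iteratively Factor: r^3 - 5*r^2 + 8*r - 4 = (r - 2)*(r^2 - 3*r + 2) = (r - 2)*(r - 1)*(r - 2)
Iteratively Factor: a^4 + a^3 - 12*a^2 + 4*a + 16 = (a + 4)*(a^3 - 3*a^2 + 4) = (a + 1)*(a + 4)*(a^2 - 4*a + 4) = (a - 2)*(a + 1)*(a + 4)*(a - 2)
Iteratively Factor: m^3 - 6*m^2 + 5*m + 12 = (m + 1)*(m^2 - 7*m + 12) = (m - 4)*(m + 1)*(m - 3)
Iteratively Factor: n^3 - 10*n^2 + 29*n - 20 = (n - 4)*(n^2 - 6*n + 5) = (n - 5)*(n - 4)*(n - 1)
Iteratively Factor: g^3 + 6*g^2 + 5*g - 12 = (g + 4)*(g^2 + 2*g - 3) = (g + 3)*(g + 4)*(g - 1)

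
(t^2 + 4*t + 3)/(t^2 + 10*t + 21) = (t + 1)/(t + 7)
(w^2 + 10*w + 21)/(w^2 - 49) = (w + 3)/(w - 7)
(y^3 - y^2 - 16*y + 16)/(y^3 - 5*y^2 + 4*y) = (y + 4)/y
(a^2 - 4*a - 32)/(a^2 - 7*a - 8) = (a + 4)/(a + 1)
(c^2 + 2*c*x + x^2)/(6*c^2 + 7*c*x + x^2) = (c + x)/(6*c + x)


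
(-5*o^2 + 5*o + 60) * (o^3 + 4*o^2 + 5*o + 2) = -5*o^5 - 15*o^4 + 55*o^3 + 255*o^2 + 310*o + 120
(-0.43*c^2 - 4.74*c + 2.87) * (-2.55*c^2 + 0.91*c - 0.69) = 1.0965*c^4 + 11.6957*c^3 - 11.3352*c^2 + 5.8823*c - 1.9803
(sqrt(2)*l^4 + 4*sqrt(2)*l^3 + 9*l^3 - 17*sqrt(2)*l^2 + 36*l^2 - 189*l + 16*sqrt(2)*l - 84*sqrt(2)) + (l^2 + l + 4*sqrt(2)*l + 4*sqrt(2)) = sqrt(2)*l^4 + 4*sqrt(2)*l^3 + 9*l^3 - 17*sqrt(2)*l^2 + 37*l^2 - 188*l + 20*sqrt(2)*l - 80*sqrt(2)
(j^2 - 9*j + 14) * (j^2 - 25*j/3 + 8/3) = j^4 - 52*j^3/3 + 275*j^2/3 - 422*j/3 + 112/3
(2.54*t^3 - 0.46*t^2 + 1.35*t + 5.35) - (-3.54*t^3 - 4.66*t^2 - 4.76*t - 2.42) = 6.08*t^3 + 4.2*t^2 + 6.11*t + 7.77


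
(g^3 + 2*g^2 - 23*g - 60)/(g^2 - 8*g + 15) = (g^2 + 7*g + 12)/(g - 3)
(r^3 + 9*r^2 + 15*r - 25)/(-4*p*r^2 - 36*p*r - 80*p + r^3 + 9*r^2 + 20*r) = (-r^2 - 4*r + 5)/(4*p*r + 16*p - r^2 - 4*r)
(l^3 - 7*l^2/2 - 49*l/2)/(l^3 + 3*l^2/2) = (2*l^2 - 7*l - 49)/(l*(2*l + 3))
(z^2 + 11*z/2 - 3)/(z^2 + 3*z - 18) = (z - 1/2)/(z - 3)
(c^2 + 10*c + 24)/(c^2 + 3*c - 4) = (c + 6)/(c - 1)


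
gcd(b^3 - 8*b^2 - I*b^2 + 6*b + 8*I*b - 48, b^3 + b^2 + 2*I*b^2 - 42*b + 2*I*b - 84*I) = b + 2*I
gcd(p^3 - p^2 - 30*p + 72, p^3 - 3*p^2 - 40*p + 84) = p + 6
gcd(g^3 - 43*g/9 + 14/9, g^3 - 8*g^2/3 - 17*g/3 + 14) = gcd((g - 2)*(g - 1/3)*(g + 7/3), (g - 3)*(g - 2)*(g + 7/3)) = g^2 + g/3 - 14/3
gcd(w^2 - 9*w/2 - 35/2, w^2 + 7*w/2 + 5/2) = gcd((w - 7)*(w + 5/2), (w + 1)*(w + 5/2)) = w + 5/2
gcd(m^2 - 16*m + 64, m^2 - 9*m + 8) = m - 8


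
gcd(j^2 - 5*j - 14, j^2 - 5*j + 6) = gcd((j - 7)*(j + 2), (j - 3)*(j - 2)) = 1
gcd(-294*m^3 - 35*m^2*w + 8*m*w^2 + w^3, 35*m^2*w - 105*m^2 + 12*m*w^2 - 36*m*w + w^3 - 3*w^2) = 7*m + w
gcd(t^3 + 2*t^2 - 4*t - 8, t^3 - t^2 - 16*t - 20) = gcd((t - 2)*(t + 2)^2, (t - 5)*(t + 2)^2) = t^2 + 4*t + 4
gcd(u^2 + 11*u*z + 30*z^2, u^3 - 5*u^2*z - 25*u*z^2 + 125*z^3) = u + 5*z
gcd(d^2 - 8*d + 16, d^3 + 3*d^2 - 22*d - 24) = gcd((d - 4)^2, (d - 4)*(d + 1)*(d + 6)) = d - 4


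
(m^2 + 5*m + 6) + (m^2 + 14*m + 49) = 2*m^2 + 19*m + 55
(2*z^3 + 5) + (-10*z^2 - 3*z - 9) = 2*z^3 - 10*z^2 - 3*z - 4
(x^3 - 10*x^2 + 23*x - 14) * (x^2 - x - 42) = x^5 - 11*x^4 - 9*x^3 + 383*x^2 - 952*x + 588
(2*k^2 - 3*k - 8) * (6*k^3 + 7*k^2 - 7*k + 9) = 12*k^5 - 4*k^4 - 83*k^3 - 17*k^2 + 29*k - 72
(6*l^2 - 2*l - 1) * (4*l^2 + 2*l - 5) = 24*l^4 + 4*l^3 - 38*l^2 + 8*l + 5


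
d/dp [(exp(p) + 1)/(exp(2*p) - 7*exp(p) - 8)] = -exp(p)/(exp(2*p) - 16*exp(p) + 64)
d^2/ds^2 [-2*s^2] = -4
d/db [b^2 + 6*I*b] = 2*b + 6*I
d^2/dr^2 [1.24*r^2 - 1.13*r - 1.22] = 2.48000000000000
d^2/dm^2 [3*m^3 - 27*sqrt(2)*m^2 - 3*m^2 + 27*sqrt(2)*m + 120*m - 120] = 18*m - 54*sqrt(2) - 6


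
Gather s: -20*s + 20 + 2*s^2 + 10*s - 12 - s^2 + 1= s^2 - 10*s + 9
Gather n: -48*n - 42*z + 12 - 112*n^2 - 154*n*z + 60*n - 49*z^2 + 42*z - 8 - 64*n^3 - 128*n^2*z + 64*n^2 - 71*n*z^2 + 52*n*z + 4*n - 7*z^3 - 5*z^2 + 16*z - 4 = -64*n^3 + n^2*(-128*z - 48) + n*(-71*z^2 - 102*z + 16) - 7*z^3 - 54*z^2 + 16*z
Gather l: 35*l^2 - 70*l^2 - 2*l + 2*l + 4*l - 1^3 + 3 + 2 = -35*l^2 + 4*l + 4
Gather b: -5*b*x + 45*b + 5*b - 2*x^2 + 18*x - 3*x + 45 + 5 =b*(50 - 5*x) - 2*x^2 + 15*x + 50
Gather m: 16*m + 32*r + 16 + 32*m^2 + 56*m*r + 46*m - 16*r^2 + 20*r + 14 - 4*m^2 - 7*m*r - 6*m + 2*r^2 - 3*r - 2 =28*m^2 + m*(49*r + 56) - 14*r^2 + 49*r + 28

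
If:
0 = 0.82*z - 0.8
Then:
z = 0.98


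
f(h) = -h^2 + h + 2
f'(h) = 1 - 2*h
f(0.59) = 2.24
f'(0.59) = -0.18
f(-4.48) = -22.55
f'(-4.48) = 9.96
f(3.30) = -5.59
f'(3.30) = -5.60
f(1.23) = 1.72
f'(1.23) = -1.46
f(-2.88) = -9.17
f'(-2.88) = 6.76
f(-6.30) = -43.99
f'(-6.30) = 13.60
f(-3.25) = -11.81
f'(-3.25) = 7.50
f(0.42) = 2.24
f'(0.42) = 0.16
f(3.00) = -4.00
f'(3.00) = -5.00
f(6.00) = -28.00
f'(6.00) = -11.00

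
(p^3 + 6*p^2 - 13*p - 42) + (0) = p^3 + 6*p^2 - 13*p - 42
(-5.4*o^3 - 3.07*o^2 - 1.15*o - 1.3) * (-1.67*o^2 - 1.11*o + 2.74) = 9.018*o^5 + 11.1209*o^4 - 9.4678*o^3 - 4.9643*o^2 - 1.708*o - 3.562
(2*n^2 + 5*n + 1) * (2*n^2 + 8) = 4*n^4 + 10*n^3 + 18*n^2 + 40*n + 8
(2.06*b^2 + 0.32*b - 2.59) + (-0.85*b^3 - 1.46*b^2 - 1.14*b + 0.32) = -0.85*b^3 + 0.6*b^2 - 0.82*b - 2.27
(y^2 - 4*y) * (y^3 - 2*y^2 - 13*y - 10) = y^5 - 6*y^4 - 5*y^3 + 42*y^2 + 40*y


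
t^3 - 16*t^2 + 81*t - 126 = (t - 7)*(t - 6)*(t - 3)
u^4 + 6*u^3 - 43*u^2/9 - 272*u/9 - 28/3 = (u - 7/3)*(u + 1/3)*(u + 2)*(u + 6)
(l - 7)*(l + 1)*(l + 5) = l^3 - l^2 - 37*l - 35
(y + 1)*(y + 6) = y^2 + 7*y + 6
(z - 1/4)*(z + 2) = z^2 + 7*z/4 - 1/2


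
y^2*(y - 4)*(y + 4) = y^4 - 16*y^2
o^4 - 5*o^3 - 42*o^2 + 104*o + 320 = (o - 8)*(o - 4)*(o + 2)*(o + 5)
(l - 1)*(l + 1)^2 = l^3 + l^2 - l - 1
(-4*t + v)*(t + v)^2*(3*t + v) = -12*t^4 - 25*t^3*v - 13*t^2*v^2 + t*v^3 + v^4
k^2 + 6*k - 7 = (k - 1)*(k + 7)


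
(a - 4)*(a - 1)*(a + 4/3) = a^3 - 11*a^2/3 - 8*a/3 + 16/3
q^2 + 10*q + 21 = (q + 3)*(q + 7)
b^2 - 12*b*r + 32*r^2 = (b - 8*r)*(b - 4*r)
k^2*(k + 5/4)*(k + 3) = k^4 + 17*k^3/4 + 15*k^2/4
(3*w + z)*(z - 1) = 3*w*z - 3*w + z^2 - z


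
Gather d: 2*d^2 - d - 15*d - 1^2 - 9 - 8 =2*d^2 - 16*d - 18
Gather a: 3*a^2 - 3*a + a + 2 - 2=3*a^2 - 2*a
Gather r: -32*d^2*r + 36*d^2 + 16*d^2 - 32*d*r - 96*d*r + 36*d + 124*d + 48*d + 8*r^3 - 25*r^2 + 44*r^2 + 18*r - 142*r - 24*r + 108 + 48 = 52*d^2 + 208*d + 8*r^3 + 19*r^2 + r*(-32*d^2 - 128*d - 148) + 156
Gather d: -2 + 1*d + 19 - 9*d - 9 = 8 - 8*d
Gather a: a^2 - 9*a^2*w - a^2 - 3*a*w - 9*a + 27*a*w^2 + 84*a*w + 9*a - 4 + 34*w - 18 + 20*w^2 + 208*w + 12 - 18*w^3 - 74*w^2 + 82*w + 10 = -9*a^2*w + a*(27*w^2 + 81*w) - 18*w^3 - 54*w^2 + 324*w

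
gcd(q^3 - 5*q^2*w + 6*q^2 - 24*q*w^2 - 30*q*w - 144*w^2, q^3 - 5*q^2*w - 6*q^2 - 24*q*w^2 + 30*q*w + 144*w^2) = q^2 - 5*q*w - 24*w^2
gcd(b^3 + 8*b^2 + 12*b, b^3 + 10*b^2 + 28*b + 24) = b^2 + 8*b + 12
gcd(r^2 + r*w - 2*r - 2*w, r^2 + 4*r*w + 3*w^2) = r + w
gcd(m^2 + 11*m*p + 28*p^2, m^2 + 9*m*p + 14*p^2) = m + 7*p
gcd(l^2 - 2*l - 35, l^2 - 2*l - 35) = l^2 - 2*l - 35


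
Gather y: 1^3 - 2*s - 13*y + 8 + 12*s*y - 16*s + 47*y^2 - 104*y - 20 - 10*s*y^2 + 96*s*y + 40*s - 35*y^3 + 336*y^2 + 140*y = 22*s - 35*y^3 + y^2*(383 - 10*s) + y*(108*s + 23) - 11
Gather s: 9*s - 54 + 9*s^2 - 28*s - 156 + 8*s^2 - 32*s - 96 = 17*s^2 - 51*s - 306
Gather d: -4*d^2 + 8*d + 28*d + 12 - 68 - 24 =-4*d^2 + 36*d - 80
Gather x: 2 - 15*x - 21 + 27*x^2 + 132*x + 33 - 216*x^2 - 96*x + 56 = -189*x^2 + 21*x + 70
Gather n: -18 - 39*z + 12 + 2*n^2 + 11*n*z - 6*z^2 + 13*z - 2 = 2*n^2 + 11*n*z - 6*z^2 - 26*z - 8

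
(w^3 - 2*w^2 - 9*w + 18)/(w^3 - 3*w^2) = (w^2 + w - 6)/w^2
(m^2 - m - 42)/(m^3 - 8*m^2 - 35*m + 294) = 1/(m - 7)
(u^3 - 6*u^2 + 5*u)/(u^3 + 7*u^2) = (u^2 - 6*u + 5)/(u*(u + 7))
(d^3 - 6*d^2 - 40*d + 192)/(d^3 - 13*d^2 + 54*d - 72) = (d^2 - 2*d - 48)/(d^2 - 9*d + 18)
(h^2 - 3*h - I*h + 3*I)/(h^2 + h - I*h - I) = (h - 3)/(h + 1)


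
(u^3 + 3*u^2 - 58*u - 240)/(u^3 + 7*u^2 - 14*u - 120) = (u - 8)/(u - 4)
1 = 1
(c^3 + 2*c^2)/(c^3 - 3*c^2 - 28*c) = c*(c + 2)/(c^2 - 3*c - 28)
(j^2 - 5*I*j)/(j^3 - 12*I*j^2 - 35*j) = 1/(j - 7*I)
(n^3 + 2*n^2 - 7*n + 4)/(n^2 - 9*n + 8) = (n^2 + 3*n - 4)/(n - 8)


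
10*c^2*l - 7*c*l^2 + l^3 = l*(-5*c + l)*(-2*c + l)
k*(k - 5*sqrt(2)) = k^2 - 5*sqrt(2)*k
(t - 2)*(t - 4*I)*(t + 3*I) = t^3 - 2*t^2 - I*t^2 + 12*t + 2*I*t - 24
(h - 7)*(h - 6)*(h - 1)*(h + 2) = h^4 - 12*h^3 + 27*h^2 + 68*h - 84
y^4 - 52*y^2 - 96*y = y*(y - 8)*(y + 2)*(y + 6)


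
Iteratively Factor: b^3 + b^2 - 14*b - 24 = (b + 3)*(b^2 - 2*b - 8) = (b + 2)*(b + 3)*(b - 4)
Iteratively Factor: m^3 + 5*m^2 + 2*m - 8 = (m + 4)*(m^2 + m - 2) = (m - 1)*(m + 4)*(m + 2)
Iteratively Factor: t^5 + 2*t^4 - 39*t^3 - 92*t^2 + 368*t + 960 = (t + 3)*(t^4 - t^3 - 36*t^2 + 16*t + 320) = (t - 5)*(t + 3)*(t^3 + 4*t^2 - 16*t - 64) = (t - 5)*(t - 4)*(t + 3)*(t^2 + 8*t + 16) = (t - 5)*(t - 4)*(t + 3)*(t + 4)*(t + 4)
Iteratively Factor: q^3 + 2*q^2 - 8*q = (q - 2)*(q^2 + 4*q) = (q - 2)*(q + 4)*(q)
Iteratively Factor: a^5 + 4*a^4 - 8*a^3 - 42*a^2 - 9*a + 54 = (a + 3)*(a^4 + a^3 - 11*a^2 - 9*a + 18) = (a + 2)*(a + 3)*(a^3 - a^2 - 9*a + 9) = (a - 1)*(a + 2)*(a + 3)*(a^2 - 9) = (a - 1)*(a + 2)*(a + 3)^2*(a - 3)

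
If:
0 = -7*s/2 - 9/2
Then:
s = -9/7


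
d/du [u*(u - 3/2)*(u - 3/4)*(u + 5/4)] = 4*u^3 - 3*u^2 - 27*u/8 + 45/32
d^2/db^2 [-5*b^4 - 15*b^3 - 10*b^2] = -60*b^2 - 90*b - 20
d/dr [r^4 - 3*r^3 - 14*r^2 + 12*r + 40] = 4*r^3 - 9*r^2 - 28*r + 12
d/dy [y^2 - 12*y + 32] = 2*y - 12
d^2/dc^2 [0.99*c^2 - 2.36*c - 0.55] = 1.98000000000000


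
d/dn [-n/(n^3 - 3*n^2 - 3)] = (-n^3 + 3*n^2*(n - 2) + 3*n^2 + 3)/(-n^3 + 3*n^2 + 3)^2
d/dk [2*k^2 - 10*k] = 4*k - 10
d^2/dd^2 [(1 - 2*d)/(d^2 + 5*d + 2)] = 2*(-(2*d - 1)*(2*d + 5)^2 + 3*(2*d + 3)*(d^2 + 5*d + 2))/(d^2 + 5*d + 2)^3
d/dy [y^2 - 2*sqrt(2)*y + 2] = 2*y - 2*sqrt(2)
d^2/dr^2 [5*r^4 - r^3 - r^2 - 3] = 60*r^2 - 6*r - 2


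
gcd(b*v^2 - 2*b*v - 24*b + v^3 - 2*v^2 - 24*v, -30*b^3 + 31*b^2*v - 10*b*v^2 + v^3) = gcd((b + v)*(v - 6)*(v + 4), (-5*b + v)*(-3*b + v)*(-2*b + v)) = 1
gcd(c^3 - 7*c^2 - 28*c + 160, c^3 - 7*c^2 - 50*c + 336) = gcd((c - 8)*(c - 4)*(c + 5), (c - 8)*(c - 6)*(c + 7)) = c - 8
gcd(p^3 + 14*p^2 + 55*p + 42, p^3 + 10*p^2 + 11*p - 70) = p + 7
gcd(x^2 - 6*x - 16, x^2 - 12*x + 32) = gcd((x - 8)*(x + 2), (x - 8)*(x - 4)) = x - 8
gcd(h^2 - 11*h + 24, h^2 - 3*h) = h - 3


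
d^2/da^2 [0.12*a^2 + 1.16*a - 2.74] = 0.240000000000000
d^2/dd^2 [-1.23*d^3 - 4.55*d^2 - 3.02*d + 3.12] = -7.38*d - 9.1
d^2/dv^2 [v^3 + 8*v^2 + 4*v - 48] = 6*v + 16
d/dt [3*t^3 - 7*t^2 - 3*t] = 9*t^2 - 14*t - 3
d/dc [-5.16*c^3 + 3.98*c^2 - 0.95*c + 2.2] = -15.48*c^2 + 7.96*c - 0.95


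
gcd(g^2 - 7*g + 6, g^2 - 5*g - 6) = g - 6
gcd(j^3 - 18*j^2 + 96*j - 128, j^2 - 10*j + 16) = j^2 - 10*j + 16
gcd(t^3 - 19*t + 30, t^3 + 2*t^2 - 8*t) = t - 2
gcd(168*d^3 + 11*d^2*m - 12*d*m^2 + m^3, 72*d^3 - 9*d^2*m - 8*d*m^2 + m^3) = 24*d^2 + 5*d*m - m^2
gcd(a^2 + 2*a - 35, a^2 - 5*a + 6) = 1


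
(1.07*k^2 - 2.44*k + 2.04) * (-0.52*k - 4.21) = -0.5564*k^3 - 3.2359*k^2 + 9.2116*k - 8.5884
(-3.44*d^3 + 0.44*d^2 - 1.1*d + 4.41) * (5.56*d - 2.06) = -19.1264*d^4 + 9.5328*d^3 - 7.0224*d^2 + 26.7856*d - 9.0846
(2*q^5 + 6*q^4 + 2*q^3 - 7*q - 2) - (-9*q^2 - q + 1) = 2*q^5 + 6*q^4 + 2*q^3 + 9*q^2 - 6*q - 3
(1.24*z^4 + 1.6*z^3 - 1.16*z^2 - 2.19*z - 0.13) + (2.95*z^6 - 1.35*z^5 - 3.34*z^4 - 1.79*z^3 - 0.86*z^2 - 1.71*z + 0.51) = 2.95*z^6 - 1.35*z^5 - 2.1*z^4 - 0.19*z^3 - 2.02*z^2 - 3.9*z + 0.38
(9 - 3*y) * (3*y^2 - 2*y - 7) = -9*y^3 + 33*y^2 + 3*y - 63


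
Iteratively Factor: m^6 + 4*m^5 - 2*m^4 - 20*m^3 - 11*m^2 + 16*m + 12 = (m + 1)*(m^5 + 3*m^4 - 5*m^3 - 15*m^2 + 4*m + 12) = (m + 1)*(m + 3)*(m^4 - 5*m^2 + 4) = (m - 1)*(m + 1)*(m + 3)*(m^3 + m^2 - 4*m - 4) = (m - 1)*(m + 1)*(m + 2)*(m + 3)*(m^2 - m - 2) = (m - 1)*(m + 1)^2*(m + 2)*(m + 3)*(m - 2)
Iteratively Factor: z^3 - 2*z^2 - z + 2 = (z - 2)*(z^2 - 1) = (z - 2)*(z + 1)*(z - 1)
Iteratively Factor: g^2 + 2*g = (g + 2)*(g)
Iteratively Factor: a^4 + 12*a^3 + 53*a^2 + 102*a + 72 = (a + 4)*(a^3 + 8*a^2 + 21*a + 18) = (a + 2)*(a + 4)*(a^2 + 6*a + 9) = (a + 2)*(a + 3)*(a + 4)*(a + 3)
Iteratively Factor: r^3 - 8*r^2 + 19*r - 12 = (r - 3)*(r^2 - 5*r + 4) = (r - 4)*(r - 3)*(r - 1)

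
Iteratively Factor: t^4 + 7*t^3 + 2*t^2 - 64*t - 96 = (t + 4)*(t^3 + 3*t^2 - 10*t - 24) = (t + 4)^2*(t^2 - t - 6) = (t - 3)*(t + 4)^2*(t + 2)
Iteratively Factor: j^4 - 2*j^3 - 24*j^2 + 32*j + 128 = (j - 4)*(j^3 + 2*j^2 - 16*j - 32) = (j - 4)*(j + 2)*(j^2 - 16) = (j - 4)*(j + 2)*(j + 4)*(j - 4)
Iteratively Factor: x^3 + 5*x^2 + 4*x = (x + 4)*(x^2 + x) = (x + 1)*(x + 4)*(x)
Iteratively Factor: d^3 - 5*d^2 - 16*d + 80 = (d - 4)*(d^2 - d - 20) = (d - 5)*(d - 4)*(d + 4)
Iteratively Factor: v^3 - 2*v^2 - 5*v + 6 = (v - 3)*(v^2 + v - 2) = (v - 3)*(v - 1)*(v + 2)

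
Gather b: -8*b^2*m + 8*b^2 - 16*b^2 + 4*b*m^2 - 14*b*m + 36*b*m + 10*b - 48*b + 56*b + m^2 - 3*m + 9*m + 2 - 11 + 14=b^2*(-8*m - 8) + b*(4*m^2 + 22*m + 18) + m^2 + 6*m + 5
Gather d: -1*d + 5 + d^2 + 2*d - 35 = d^2 + d - 30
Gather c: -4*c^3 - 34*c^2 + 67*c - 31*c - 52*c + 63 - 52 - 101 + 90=-4*c^3 - 34*c^2 - 16*c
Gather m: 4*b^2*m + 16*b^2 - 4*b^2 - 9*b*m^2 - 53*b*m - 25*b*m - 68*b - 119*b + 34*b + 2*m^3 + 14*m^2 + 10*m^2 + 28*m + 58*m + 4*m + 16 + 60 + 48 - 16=12*b^2 - 153*b + 2*m^3 + m^2*(24 - 9*b) + m*(4*b^2 - 78*b + 90) + 108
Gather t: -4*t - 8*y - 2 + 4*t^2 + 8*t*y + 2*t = 4*t^2 + t*(8*y - 2) - 8*y - 2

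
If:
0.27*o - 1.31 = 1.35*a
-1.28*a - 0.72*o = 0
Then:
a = -0.72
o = 1.27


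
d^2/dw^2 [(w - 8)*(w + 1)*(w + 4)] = 6*w - 6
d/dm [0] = 0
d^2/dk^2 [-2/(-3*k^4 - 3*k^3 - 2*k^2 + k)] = 4*(-k*(18*k^2 + 9*k + 2)*(3*k^3 + 3*k^2 + 2*k - 1) + (12*k^3 + 9*k^2 + 4*k - 1)^2)/(k^3*(3*k^3 + 3*k^2 + 2*k - 1)^3)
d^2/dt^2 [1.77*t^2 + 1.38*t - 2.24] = 3.54000000000000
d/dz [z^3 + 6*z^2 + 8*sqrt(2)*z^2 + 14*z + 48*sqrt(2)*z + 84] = 3*z^2 + 12*z + 16*sqrt(2)*z + 14 + 48*sqrt(2)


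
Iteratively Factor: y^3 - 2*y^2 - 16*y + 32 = (y - 4)*(y^2 + 2*y - 8) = (y - 4)*(y - 2)*(y + 4)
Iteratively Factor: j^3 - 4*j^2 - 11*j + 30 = (j + 3)*(j^2 - 7*j + 10) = (j - 5)*(j + 3)*(j - 2)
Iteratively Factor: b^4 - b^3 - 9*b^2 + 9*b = (b + 3)*(b^3 - 4*b^2 + 3*b) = (b - 3)*(b + 3)*(b^2 - b) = b*(b - 3)*(b + 3)*(b - 1)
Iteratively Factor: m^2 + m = (m)*(m + 1)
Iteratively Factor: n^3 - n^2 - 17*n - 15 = (n - 5)*(n^2 + 4*n + 3) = (n - 5)*(n + 3)*(n + 1)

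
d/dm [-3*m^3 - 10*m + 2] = -9*m^2 - 10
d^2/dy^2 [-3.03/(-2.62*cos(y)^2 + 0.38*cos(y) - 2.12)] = (-83.196528*(1 - cos(y)^2)^2 + 9.050004*cos(y)^3 + 25.283532*cos(y)^2 - 20.540976*cos(y) + 50.411928)/(2.62*cos(y)^2 - 0.38*cos(y) + 2.12)^3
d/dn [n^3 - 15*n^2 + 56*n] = 3*n^2 - 30*n + 56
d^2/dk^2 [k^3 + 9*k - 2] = 6*k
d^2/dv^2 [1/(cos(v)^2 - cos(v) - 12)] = (4*sin(v)^4 - 51*sin(v)^2 - 33*cos(v)/4 - 3*cos(3*v)/4 + 21)/(sin(v)^2 + cos(v) + 11)^3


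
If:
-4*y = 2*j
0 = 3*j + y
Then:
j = 0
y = 0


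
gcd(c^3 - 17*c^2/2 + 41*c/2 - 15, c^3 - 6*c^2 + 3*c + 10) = c^2 - 7*c + 10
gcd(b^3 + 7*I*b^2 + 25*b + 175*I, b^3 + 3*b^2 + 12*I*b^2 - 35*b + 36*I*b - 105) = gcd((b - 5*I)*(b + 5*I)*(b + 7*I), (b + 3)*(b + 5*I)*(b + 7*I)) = b^2 + 12*I*b - 35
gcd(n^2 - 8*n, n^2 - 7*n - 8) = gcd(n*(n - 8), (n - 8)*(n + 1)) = n - 8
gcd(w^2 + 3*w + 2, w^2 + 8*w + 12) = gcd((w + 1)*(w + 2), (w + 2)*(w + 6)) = w + 2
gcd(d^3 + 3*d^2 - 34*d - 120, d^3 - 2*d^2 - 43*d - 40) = d + 5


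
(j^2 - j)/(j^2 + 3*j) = (j - 1)/(j + 3)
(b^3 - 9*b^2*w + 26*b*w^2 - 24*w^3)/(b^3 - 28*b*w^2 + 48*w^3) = (b - 3*w)/(b + 6*w)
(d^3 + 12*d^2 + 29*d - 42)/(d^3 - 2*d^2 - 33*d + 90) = (d^2 + 6*d - 7)/(d^2 - 8*d + 15)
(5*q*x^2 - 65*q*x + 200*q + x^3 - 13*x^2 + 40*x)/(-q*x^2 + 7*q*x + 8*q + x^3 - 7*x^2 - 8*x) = (5*q*x - 25*q + x^2 - 5*x)/(-q*x - q + x^2 + x)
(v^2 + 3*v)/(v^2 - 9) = v/(v - 3)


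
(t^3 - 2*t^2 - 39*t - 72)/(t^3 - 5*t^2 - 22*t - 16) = (t^2 + 6*t + 9)/(t^2 + 3*t + 2)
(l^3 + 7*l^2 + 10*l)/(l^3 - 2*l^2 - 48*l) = (l^2 + 7*l + 10)/(l^2 - 2*l - 48)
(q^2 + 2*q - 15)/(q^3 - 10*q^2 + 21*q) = (q + 5)/(q*(q - 7))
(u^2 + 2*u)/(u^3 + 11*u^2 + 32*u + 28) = u/(u^2 + 9*u + 14)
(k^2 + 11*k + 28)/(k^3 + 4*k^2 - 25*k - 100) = (k + 7)/(k^2 - 25)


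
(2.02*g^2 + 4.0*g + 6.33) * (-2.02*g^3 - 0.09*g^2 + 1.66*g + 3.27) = -4.0804*g^5 - 8.2618*g^4 - 9.7934*g^3 + 12.6757*g^2 + 23.5878*g + 20.6991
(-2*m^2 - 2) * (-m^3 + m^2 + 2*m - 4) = 2*m^5 - 2*m^4 - 2*m^3 + 6*m^2 - 4*m + 8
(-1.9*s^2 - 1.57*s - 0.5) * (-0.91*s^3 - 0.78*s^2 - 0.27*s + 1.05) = 1.729*s^5 + 2.9107*s^4 + 2.1926*s^3 - 1.1811*s^2 - 1.5135*s - 0.525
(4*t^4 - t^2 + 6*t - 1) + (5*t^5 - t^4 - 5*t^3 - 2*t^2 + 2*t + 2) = 5*t^5 + 3*t^4 - 5*t^3 - 3*t^2 + 8*t + 1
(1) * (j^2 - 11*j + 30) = j^2 - 11*j + 30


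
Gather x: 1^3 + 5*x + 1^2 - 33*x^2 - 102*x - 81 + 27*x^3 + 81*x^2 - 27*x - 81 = 27*x^3 + 48*x^2 - 124*x - 160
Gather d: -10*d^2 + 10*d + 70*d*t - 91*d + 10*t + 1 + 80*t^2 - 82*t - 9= -10*d^2 + d*(70*t - 81) + 80*t^2 - 72*t - 8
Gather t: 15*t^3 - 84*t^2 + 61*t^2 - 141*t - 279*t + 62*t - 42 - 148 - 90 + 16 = 15*t^3 - 23*t^2 - 358*t - 264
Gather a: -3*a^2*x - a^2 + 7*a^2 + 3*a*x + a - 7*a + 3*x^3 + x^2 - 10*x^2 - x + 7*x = a^2*(6 - 3*x) + a*(3*x - 6) + 3*x^3 - 9*x^2 + 6*x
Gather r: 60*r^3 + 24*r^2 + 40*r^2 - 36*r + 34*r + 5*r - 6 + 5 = 60*r^3 + 64*r^2 + 3*r - 1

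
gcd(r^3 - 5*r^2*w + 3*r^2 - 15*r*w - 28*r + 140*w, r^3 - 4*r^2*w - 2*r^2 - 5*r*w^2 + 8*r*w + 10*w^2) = r - 5*w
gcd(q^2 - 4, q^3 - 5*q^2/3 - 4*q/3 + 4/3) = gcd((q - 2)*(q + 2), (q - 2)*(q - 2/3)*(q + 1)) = q - 2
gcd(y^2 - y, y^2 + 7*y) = y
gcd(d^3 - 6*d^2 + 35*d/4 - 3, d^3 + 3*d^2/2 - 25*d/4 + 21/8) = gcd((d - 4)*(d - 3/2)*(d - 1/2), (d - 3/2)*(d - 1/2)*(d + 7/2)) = d^2 - 2*d + 3/4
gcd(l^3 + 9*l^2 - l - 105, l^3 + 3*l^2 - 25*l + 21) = l^2 + 4*l - 21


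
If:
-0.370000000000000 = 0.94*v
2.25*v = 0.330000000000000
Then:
No Solution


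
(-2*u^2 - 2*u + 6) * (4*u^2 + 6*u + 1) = -8*u^4 - 20*u^3 + 10*u^2 + 34*u + 6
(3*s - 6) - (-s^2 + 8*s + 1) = s^2 - 5*s - 7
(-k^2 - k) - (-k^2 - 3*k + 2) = 2*k - 2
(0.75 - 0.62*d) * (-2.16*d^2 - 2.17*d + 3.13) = 1.3392*d^3 - 0.2746*d^2 - 3.5681*d + 2.3475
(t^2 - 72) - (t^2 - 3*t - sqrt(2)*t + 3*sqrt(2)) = sqrt(2)*t + 3*t - 72 - 3*sqrt(2)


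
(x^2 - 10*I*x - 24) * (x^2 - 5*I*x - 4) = x^4 - 15*I*x^3 - 78*x^2 + 160*I*x + 96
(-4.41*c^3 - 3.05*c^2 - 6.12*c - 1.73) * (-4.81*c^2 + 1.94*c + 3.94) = 21.2121*c^5 + 6.1151*c^4 + 6.1448*c^3 - 15.5685*c^2 - 27.469*c - 6.8162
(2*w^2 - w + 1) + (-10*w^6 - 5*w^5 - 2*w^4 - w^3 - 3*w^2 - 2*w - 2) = -10*w^6 - 5*w^5 - 2*w^4 - w^3 - w^2 - 3*w - 1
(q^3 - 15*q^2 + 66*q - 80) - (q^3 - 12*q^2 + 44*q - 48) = -3*q^2 + 22*q - 32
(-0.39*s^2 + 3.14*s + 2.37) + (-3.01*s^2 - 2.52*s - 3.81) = -3.4*s^2 + 0.62*s - 1.44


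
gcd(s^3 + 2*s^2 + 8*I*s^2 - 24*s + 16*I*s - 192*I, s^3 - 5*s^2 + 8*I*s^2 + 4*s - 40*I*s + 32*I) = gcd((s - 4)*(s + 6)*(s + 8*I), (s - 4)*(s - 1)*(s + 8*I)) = s^2 + s*(-4 + 8*I) - 32*I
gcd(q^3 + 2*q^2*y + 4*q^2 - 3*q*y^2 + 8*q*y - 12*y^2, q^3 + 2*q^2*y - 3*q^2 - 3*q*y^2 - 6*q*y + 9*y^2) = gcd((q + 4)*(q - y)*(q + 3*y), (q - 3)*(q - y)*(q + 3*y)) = -q^2 - 2*q*y + 3*y^2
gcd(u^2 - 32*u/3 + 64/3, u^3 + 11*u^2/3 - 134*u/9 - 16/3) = u - 8/3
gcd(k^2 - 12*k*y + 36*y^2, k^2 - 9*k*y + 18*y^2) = -k + 6*y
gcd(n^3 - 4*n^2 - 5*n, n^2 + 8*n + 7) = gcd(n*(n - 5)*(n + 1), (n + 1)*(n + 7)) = n + 1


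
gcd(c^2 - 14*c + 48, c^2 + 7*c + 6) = 1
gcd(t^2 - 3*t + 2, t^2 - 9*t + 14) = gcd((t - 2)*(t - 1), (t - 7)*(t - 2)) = t - 2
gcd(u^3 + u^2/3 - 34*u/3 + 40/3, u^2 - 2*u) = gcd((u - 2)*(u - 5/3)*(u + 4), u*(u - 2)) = u - 2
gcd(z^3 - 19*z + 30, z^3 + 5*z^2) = z + 5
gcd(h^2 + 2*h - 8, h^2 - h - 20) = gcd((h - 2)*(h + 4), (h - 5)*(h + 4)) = h + 4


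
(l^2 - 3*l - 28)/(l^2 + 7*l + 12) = (l - 7)/(l + 3)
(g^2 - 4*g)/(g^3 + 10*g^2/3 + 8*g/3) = 3*(g - 4)/(3*g^2 + 10*g + 8)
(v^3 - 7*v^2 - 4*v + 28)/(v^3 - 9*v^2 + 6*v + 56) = (v - 2)/(v - 4)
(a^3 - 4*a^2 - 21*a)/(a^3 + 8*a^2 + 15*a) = (a - 7)/(a + 5)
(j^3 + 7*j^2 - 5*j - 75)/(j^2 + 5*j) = j + 2 - 15/j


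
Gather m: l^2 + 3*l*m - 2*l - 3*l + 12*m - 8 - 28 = l^2 - 5*l + m*(3*l + 12) - 36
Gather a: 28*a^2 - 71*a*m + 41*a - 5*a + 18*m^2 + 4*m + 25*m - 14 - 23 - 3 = 28*a^2 + a*(36 - 71*m) + 18*m^2 + 29*m - 40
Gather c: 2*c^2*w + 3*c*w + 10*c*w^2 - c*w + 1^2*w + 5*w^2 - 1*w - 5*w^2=2*c^2*w + c*(10*w^2 + 2*w)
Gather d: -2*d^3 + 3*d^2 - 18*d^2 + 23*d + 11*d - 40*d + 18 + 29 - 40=-2*d^3 - 15*d^2 - 6*d + 7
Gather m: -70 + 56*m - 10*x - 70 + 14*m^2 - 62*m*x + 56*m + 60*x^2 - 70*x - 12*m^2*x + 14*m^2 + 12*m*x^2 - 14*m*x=m^2*(28 - 12*x) + m*(12*x^2 - 76*x + 112) + 60*x^2 - 80*x - 140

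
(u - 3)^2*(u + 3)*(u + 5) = u^4 + 2*u^3 - 24*u^2 - 18*u + 135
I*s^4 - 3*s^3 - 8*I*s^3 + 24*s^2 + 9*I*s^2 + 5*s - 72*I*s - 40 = (s - 8)*(s - I)*(s + 5*I)*(I*s + 1)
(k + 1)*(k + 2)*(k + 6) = k^3 + 9*k^2 + 20*k + 12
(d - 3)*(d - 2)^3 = d^4 - 9*d^3 + 30*d^2 - 44*d + 24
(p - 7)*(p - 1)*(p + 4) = p^3 - 4*p^2 - 25*p + 28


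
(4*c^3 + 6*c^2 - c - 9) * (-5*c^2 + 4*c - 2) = -20*c^5 - 14*c^4 + 21*c^3 + 29*c^2 - 34*c + 18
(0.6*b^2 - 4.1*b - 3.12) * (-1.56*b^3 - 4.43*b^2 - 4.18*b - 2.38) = -0.936*b^5 + 3.738*b^4 + 20.5222*b^3 + 29.5316*b^2 + 22.7996*b + 7.4256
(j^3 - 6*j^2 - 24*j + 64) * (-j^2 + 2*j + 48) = -j^5 + 8*j^4 + 60*j^3 - 400*j^2 - 1024*j + 3072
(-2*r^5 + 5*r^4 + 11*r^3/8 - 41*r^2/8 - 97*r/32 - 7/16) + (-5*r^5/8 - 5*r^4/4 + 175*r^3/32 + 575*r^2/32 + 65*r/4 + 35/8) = -21*r^5/8 + 15*r^4/4 + 219*r^3/32 + 411*r^2/32 + 423*r/32 + 63/16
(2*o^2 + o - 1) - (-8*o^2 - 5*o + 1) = 10*o^2 + 6*o - 2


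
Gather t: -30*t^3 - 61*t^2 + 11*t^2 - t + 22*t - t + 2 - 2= -30*t^3 - 50*t^2 + 20*t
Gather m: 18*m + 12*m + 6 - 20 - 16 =30*m - 30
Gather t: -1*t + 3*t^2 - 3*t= 3*t^2 - 4*t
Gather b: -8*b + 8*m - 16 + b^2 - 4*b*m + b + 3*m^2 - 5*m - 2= b^2 + b*(-4*m - 7) + 3*m^2 + 3*m - 18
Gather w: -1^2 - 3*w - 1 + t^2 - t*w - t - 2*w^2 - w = t^2 - t - 2*w^2 + w*(-t - 4) - 2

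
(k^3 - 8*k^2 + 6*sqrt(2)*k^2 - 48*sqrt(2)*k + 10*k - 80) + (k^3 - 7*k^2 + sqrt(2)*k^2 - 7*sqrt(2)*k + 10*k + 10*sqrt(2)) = 2*k^3 - 15*k^2 + 7*sqrt(2)*k^2 - 55*sqrt(2)*k + 20*k - 80 + 10*sqrt(2)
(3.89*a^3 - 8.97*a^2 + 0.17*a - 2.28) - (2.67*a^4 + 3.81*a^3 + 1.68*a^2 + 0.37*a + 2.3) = -2.67*a^4 + 0.0800000000000001*a^3 - 10.65*a^2 - 0.2*a - 4.58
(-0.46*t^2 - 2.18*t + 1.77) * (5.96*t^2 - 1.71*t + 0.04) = -2.7416*t^4 - 12.2062*t^3 + 14.2586*t^2 - 3.1139*t + 0.0708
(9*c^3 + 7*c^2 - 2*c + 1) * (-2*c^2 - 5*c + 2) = -18*c^5 - 59*c^4 - 13*c^3 + 22*c^2 - 9*c + 2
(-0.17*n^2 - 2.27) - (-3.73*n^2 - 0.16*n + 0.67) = 3.56*n^2 + 0.16*n - 2.94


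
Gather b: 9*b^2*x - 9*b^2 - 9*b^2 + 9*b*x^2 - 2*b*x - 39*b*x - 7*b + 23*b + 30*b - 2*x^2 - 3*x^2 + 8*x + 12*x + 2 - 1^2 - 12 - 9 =b^2*(9*x - 18) + b*(9*x^2 - 41*x + 46) - 5*x^2 + 20*x - 20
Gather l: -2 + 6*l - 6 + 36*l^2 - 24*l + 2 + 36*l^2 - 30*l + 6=72*l^2 - 48*l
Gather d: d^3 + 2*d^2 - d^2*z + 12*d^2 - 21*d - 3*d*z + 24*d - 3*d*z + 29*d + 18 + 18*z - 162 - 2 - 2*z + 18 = d^3 + d^2*(14 - z) + d*(32 - 6*z) + 16*z - 128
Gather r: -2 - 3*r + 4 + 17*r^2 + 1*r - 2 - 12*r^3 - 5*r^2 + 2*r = -12*r^3 + 12*r^2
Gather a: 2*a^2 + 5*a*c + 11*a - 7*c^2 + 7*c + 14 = 2*a^2 + a*(5*c + 11) - 7*c^2 + 7*c + 14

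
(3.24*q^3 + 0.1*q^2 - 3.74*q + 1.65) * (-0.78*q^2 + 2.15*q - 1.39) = -2.5272*q^5 + 6.888*q^4 - 1.3714*q^3 - 9.467*q^2 + 8.7461*q - 2.2935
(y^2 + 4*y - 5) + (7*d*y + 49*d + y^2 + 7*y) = 7*d*y + 49*d + 2*y^2 + 11*y - 5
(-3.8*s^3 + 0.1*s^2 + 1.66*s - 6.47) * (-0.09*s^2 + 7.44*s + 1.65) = 0.342*s^5 - 28.281*s^4 - 5.6754*s^3 + 13.0977*s^2 - 45.3978*s - 10.6755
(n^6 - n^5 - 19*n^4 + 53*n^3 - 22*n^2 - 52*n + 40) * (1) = n^6 - n^5 - 19*n^4 + 53*n^3 - 22*n^2 - 52*n + 40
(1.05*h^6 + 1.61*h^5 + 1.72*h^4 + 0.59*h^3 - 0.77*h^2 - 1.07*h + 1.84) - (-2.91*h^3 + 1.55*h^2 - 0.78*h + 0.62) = 1.05*h^6 + 1.61*h^5 + 1.72*h^4 + 3.5*h^3 - 2.32*h^2 - 0.29*h + 1.22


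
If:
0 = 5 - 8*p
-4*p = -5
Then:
No Solution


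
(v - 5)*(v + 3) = v^2 - 2*v - 15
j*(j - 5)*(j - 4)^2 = j^4 - 13*j^3 + 56*j^2 - 80*j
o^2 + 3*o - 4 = (o - 1)*(o + 4)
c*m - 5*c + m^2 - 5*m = (c + m)*(m - 5)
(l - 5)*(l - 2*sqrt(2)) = l^2 - 5*l - 2*sqrt(2)*l + 10*sqrt(2)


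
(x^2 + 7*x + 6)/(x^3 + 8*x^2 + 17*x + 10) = (x + 6)/(x^2 + 7*x + 10)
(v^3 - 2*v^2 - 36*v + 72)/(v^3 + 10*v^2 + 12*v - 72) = (v - 6)/(v + 6)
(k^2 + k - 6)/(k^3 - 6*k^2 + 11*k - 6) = (k + 3)/(k^2 - 4*k + 3)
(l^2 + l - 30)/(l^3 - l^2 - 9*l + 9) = (l^2 + l - 30)/(l^3 - l^2 - 9*l + 9)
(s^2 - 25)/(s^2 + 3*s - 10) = (s - 5)/(s - 2)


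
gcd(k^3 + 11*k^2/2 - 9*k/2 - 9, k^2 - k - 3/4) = k - 3/2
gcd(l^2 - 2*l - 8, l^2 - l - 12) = l - 4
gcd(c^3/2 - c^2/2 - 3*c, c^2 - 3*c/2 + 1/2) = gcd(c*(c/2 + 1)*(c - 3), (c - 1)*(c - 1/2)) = 1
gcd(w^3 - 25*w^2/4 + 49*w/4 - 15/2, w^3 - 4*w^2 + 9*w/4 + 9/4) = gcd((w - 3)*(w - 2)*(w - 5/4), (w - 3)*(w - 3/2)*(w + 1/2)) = w - 3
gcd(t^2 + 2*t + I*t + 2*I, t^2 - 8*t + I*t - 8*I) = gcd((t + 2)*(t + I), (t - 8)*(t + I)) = t + I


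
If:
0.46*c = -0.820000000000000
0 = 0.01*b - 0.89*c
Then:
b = -158.65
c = -1.78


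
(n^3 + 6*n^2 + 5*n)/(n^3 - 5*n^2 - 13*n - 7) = n*(n + 5)/(n^2 - 6*n - 7)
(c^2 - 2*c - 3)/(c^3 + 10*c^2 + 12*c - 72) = (c^2 - 2*c - 3)/(c^3 + 10*c^2 + 12*c - 72)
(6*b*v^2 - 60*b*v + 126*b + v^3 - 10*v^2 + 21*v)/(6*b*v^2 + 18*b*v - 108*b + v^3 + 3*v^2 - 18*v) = (v - 7)/(v + 6)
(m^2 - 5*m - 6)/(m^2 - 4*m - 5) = (m - 6)/(m - 5)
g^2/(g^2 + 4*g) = g/(g + 4)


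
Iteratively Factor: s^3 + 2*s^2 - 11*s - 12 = (s - 3)*(s^2 + 5*s + 4) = (s - 3)*(s + 4)*(s + 1)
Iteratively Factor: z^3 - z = (z)*(z^2 - 1) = z*(z - 1)*(z + 1)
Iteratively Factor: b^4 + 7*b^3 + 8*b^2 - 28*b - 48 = (b + 3)*(b^3 + 4*b^2 - 4*b - 16) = (b - 2)*(b + 3)*(b^2 + 6*b + 8) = (b - 2)*(b + 3)*(b + 4)*(b + 2)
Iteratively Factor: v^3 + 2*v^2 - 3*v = (v + 3)*(v^2 - v) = (v - 1)*(v + 3)*(v)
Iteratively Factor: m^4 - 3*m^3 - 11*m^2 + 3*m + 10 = (m + 1)*(m^3 - 4*m^2 - 7*m + 10) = (m - 5)*(m + 1)*(m^2 + m - 2) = (m - 5)*(m - 1)*(m + 1)*(m + 2)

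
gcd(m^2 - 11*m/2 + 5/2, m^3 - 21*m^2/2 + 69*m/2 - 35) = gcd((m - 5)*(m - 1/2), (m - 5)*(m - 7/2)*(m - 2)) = m - 5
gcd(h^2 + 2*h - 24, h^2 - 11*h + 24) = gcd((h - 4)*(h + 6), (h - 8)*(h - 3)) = 1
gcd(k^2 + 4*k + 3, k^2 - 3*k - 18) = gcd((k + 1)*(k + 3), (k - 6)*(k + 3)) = k + 3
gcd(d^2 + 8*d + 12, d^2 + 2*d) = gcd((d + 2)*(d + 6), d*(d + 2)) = d + 2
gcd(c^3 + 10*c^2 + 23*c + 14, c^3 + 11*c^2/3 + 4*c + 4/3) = c^2 + 3*c + 2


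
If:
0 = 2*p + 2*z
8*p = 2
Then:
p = 1/4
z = -1/4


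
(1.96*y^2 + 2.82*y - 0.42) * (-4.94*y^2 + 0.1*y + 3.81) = -9.6824*y^4 - 13.7348*y^3 + 9.8244*y^2 + 10.7022*y - 1.6002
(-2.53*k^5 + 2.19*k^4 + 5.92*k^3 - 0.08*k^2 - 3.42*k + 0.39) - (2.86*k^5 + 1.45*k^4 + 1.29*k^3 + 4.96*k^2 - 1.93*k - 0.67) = -5.39*k^5 + 0.74*k^4 + 4.63*k^3 - 5.04*k^2 - 1.49*k + 1.06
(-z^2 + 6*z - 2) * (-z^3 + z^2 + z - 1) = z^5 - 7*z^4 + 7*z^3 + 5*z^2 - 8*z + 2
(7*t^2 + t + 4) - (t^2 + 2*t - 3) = 6*t^2 - t + 7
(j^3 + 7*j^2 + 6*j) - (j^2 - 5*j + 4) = j^3 + 6*j^2 + 11*j - 4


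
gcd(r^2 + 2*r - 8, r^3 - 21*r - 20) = r + 4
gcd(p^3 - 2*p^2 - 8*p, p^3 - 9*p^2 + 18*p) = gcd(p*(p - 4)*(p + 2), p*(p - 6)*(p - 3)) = p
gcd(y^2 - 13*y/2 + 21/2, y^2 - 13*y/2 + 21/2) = y^2 - 13*y/2 + 21/2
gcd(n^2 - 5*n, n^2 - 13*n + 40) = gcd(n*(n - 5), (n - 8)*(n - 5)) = n - 5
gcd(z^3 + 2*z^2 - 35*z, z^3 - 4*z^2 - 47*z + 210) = z^2 + 2*z - 35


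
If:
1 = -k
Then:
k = -1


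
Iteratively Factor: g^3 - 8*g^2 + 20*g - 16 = (g - 2)*(g^2 - 6*g + 8) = (g - 4)*(g - 2)*(g - 2)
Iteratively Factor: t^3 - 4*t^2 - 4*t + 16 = (t - 4)*(t^2 - 4) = (t - 4)*(t - 2)*(t + 2)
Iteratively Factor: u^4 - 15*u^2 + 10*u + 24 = (u + 4)*(u^3 - 4*u^2 + u + 6) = (u + 1)*(u + 4)*(u^2 - 5*u + 6) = (u - 3)*(u + 1)*(u + 4)*(u - 2)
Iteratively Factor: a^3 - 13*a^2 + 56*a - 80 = (a - 5)*(a^2 - 8*a + 16) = (a - 5)*(a - 4)*(a - 4)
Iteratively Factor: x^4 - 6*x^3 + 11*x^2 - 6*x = (x - 3)*(x^3 - 3*x^2 + 2*x) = (x - 3)*(x - 2)*(x^2 - x) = (x - 3)*(x - 2)*(x - 1)*(x)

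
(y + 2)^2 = y^2 + 4*y + 4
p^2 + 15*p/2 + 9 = (p + 3/2)*(p + 6)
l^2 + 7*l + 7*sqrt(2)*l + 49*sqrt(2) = (l + 7)*(l + 7*sqrt(2))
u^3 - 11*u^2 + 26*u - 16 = (u - 8)*(u - 2)*(u - 1)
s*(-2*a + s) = -2*a*s + s^2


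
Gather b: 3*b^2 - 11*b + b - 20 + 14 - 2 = 3*b^2 - 10*b - 8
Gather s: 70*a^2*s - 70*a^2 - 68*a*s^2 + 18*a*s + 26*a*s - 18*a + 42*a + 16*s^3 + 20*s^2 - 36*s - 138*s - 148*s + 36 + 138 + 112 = -70*a^2 + 24*a + 16*s^3 + s^2*(20 - 68*a) + s*(70*a^2 + 44*a - 322) + 286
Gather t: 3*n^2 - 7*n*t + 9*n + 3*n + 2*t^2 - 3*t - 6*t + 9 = 3*n^2 + 12*n + 2*t^2 + t*(-7*n - 9) + 9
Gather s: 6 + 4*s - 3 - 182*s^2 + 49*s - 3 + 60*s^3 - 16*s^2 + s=60*s^3 - 198*s^2 + 54*s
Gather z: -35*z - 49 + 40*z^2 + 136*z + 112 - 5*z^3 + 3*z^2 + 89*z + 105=-5*z^3 + 43*z^2 + 190*z + 168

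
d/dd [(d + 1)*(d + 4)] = 2*d + 5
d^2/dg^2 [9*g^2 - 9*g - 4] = 18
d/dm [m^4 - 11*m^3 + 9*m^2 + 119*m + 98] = 4*m^3 - 33*m^2 + 18*m + 119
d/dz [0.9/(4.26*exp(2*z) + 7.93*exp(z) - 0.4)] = (-7.668*exp(z) - 7.137)*exp(z)/(4.26*exp(2*z) + 7.93*exp(z) - 0.4)^2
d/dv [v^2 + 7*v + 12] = 2*v + 7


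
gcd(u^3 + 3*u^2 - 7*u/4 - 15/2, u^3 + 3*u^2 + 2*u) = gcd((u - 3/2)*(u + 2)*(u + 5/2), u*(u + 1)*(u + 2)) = u + 2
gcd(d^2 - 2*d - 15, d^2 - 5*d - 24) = d + 3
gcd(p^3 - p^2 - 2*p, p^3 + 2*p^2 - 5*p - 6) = p^2 - p - 2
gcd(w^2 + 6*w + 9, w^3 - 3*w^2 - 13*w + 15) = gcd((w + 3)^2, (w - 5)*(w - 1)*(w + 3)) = w + 3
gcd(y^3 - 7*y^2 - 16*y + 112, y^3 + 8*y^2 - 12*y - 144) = y - 4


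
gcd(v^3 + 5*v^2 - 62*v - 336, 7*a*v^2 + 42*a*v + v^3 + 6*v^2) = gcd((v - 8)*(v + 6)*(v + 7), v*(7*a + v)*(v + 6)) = v + 6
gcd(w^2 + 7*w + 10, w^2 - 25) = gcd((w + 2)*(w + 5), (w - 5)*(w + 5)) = w + 5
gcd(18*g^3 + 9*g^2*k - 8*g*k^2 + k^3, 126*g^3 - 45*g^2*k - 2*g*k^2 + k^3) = 18*g^2 - 9*g*k + k^2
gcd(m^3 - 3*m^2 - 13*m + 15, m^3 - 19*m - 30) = m^2 - 2*m - 15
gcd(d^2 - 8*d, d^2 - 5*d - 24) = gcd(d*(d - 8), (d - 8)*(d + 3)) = d - 8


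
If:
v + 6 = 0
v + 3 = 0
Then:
No Solution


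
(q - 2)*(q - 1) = q^2 - 3*q + 2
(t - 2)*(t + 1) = t^2 - t - 2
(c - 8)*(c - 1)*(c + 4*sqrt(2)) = c^3 - 9*c^2 + 4*sqrt(2)*c^2 - 36*sqrt(2)*c + 8*c + 32*sqrt(2)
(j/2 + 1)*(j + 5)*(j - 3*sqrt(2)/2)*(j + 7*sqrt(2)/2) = j^4/2 + sqrt(2)*j^3 + 7*j^3/2 - j^2/4 + 7*sqrt(2)*j^2 - 147*j/4 + 10*sqrt(2)*j - 105/2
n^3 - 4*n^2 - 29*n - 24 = (n - 8)*(n + 1)*(n + 3)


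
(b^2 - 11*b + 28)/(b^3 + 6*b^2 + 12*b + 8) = (b^2 - 11*b + 28)/(b^3 + 6*b^2 + 12*b + 8)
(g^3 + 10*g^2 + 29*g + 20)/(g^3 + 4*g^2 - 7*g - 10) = (g + 4)/(g - 2)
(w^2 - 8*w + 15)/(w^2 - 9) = (w - 5)/(w + 3)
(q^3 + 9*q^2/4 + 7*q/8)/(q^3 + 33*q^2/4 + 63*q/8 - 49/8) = q*(2*q + 1)/(2*q^2 + 13*q - 7)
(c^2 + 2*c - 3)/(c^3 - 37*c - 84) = (c - 1)/(c^2 - 3*c - 28)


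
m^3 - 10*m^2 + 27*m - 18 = (m - 6)*(m - 3)*(m - 1)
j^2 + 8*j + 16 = (j + 4)^2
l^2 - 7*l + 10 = (l - 5)*(l - 2)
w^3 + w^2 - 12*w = w*(w - 3)*(w + 4)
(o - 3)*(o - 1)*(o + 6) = o^3 + 2*o^2 - 21*o + 18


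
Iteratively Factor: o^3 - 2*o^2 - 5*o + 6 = (o + 2)*(o^2 - 4*o + 3) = (o - 3)*(o + 2)*(o - 1)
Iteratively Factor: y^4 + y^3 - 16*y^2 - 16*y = (y)*(y^3 + y^2 - 16*y - 16) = y*(y - 4)*(y^2 + 5*y + 4) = y*(y - 4)*(y + 4)*(y + 1)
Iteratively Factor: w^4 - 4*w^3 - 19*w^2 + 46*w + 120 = (w - 5)*(w^3 + w^2 - 14*w - 24) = (w - 5)*(w - 4)*(w^2 + 5*w + 6) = (w - 5)*(w - 4)*(w + 2)*(w + 3)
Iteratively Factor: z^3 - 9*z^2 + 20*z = (z - 4)*(z^2 - 5*z) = (z - 5)*(z - 4)*(z)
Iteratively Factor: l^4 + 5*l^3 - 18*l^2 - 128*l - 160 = (l + 4)*(l^3 + l^2 - 22*l - 40) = (l - 5)*(l + 4)*(l^2 + 6*l + 8) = (l - 5)*(l + 4)^2*(l + 2)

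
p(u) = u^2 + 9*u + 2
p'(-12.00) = -15.00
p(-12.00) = 38.00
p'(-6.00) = -3.00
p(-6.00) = -16.00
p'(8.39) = 25.78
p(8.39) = 147.90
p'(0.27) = 9.54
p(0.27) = 4.50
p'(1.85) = 12.70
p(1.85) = 22.07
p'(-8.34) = -7.68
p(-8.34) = -3.50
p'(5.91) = 20.82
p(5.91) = 90.12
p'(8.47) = 25.94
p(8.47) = 149.97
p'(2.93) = 14.86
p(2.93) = 36.95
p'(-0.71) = 7.58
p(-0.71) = -3.89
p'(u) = 2*u + 9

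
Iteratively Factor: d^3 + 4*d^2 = (d)*(d^2 + 4*d) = d*(d + 4)*(d)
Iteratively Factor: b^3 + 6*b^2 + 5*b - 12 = (b - 1)*(b^2 + 7*b + 12) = (b - 1)*(b + 4)*(b + 3)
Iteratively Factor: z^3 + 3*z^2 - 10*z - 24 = (z + 2)*(z^2 + z - 12) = (z - 3)*(z + 2)*(z + 4)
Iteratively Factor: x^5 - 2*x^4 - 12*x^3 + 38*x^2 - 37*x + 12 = (x + 4)*(x^4 - 6*x^3 + 12*x^2 - 10*x + 3) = (x - 1)*(x + 4)*(x^3 - 5*x^2 + 7*x - 3) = (x - 1)^2*(x + 4)*(x^2 - 4*x + 3) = (x - 1)^3*(x + 4)*(x - 3)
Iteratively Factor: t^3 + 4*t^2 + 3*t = (t + 3)*(t^2 + t) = (t + 1)*(t + 3)*(t)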